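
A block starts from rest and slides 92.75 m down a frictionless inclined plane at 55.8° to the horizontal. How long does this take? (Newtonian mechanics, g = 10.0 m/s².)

a = g sin(θ) = 10.0 × sin(55.8°) = 8.2708 m/s²
t = √(2d/a) = √(2 × 92.75 / 8.2708) = 4.74 s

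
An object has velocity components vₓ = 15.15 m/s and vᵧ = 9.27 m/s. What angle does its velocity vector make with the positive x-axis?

θ = arctan(vᵧ/vₓ) = arctan(9.27/15.15) = 31.46°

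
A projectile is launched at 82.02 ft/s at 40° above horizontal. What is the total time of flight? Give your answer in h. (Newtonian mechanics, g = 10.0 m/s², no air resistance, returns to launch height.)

v₀ = 82.02 ft/s × 0.3048 = 24.9997 m/s
T = 2 × v₀ × sin(θ) / g = 2 × 24.9997 × sin(40°) / 10.0 = 2 × 24.9997 × 0.6427876 / 10.0 = 3.213899 s
T = 3.213899 s / 3600.0 = 0.0008927 h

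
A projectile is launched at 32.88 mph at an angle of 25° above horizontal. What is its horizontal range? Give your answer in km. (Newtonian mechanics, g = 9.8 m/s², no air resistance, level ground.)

v₀ = 32.88 mph × 0.44704 = 14.6987 m/s
R = v₀² × sin(2θ) / g = 14.6987² × sin(2 × 25°) / 9.8 = 216.052 × 0.766044 / 9.8 = 16.8883 m
R = 16.8883 m / 1000.0 = 0.01689 km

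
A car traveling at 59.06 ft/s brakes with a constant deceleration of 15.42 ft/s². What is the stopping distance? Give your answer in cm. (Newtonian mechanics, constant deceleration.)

v₀ = 59.06 ft/s × 0.3048 = 18.0015 m/s
a = 15.42 ft/s² × 0.3048 = 4.70002 m/s²
d = v₀² / (2a) = 18.0015² / (2 × 4.70002) = 324.054 / 9.40004 = 34.4737 m
d = 34.4737 m / 0.01 = 3447 cm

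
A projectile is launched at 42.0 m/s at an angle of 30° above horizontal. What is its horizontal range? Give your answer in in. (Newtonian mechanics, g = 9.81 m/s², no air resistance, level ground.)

R = v₀² × sin(2θ) / g = 42.0² × sin(2 × 30°) / 9.81 = 1764.0 × 0.866025 / 9.81 = 155.726 m
R = 155.726 m / 0.0254 = 6131 in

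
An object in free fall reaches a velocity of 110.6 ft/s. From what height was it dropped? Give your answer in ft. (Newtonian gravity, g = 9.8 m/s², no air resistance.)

v = 110.6 ft/s × 0.3048 = 33.7109 m/s
h = v² / (2g) = 33.7109² / (2 × 9.8) = 57.9809 m
h = 57.9809 m / 0.3048 = 190.2 ft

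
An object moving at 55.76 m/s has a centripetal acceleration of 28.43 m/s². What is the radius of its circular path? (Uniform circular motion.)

r = v²/a_c = 55.76²/28.43 = 109.36 m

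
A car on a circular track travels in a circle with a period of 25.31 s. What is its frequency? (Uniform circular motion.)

f = 1/T = 1/25.31 = 0.0395 Hz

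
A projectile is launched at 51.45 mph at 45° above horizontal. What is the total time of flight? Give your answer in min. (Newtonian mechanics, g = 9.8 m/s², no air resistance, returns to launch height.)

v₀ = 51.45 mph × 0.44704 = 23.0002 m/s
T = 2 × v₀ × sin(θ) / g = 2 × 23.0002 × sin(45°) / 9.8 = 2 × 23.0002 × 0.707107 / 9.8 = 3.3191 s
T = 3.3191 s / 60.0 = 0.05532 min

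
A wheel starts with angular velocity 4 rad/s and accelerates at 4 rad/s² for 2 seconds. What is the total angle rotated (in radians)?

θ = ω₀t + ½αt² = 4×2 + ½×4×2² = 16.0 rad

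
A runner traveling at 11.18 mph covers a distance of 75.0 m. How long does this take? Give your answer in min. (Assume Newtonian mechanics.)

v = 11.18 mph × 0.44704 = 4.99791 m/s
t = d / v = 75.0 / 4.99791 = 15.0063 s
t = 15.0063 s / 60.0 = 0.2501 min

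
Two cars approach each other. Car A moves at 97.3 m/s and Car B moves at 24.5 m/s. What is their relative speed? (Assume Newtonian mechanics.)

v_rel = v_A + v_B = 97.3 + 24.5 = 121.8 m/s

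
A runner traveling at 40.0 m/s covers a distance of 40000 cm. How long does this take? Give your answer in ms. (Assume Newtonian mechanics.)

d = 40000 cm × 0.01 = 400.0 m
t = d / v = 400.0 / 40.0 = 10.0 s
t = 10.0 s / 0.001 = 10000 ms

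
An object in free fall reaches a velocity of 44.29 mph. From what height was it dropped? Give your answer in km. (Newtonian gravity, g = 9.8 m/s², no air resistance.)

v = 44.29 mph × 0.44704 = 19.7994 m/s
h = v² / (2g) = 19.7994² / (2 × 9.8) = 20.0008 m
h = 20.0008 m / 1000.0 = 0.02 km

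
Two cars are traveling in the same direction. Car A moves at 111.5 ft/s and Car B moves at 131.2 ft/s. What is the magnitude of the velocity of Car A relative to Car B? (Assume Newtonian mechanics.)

v_rel = |v_A - v_B| = |111.5 - 131.2| = 19.7 ft/s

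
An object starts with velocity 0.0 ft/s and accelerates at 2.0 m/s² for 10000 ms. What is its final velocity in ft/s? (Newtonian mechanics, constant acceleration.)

v₀ = 0.0 ft/s × 0.3048 = 0.0 m/s
t = 10000 ms × 0.001 = 10.0 s
v = v₀ + a × t = 0.0 + 2.0 × 10.0 = 20.0 m/s
v = 20.0 m/s / 0.3048 = 65.62 ft/s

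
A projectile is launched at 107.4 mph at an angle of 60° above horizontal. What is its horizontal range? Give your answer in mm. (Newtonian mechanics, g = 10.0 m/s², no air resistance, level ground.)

v₀ = 107.4 mph × 0.44704 = 48.0121 m/s
R = v₀² × sin(2θ) / g = 48.0121² × sin(2 × 60°) / 10.0 = 2305.16 × 0.866025 / 10.0 = 199.633 m
R = 199.633 m / 0.001 = 199600 mm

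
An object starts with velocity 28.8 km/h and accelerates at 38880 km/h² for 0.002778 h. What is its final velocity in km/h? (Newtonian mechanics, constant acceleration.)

v₀ = 28.8 km/h × 0.2777777777777778 = 8.0 m/s
a = 38880 km/h² × 7.716049382716049e-05 = 3.0 m/s²
t = 0.002778 h × 3600.0 = 10.0008 s
v = v₀ + a × t = 8.0 + 3.0 × 10.0008 = 38.0024 m/s
v = 38.0024 m/s / 0.2777777777777778 = 136.8 km/h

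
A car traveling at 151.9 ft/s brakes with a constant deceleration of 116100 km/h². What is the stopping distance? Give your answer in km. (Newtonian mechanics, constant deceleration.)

v₀ = 151.9 ft/s × 0.3048 = 46.2991 m/s
a = 116100 km/h² × 7.716049382716049e-05 = 8.95833 m/s²
d = v₀² / (2a) = 46.2991² / (2 × 8.95833) = 2143.61 / 17.9167 = 119.643 m
d = 119.643 m / 1000.0 = 0.1196 km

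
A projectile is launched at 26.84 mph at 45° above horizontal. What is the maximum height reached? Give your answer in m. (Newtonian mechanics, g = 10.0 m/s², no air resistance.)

v₀ = 26.84 mph × 0.44704 = 11.9986 m/s
H = v₀² × sin²(θ) / (2g) = 11.9986² × sin(45°)² / (2 × 10.0) = 143.966 × 0.5 / 20.0 = 3.599 m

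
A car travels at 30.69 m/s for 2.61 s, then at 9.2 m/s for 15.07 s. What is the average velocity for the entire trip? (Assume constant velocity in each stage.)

d₁ = v₁t₁ = 30.69 × 2.61 = 80.1009 m
d₂ = v₂t₂ = 9.2 × 15.07 = 138.644 m
d_total = 218.7449 m, t_total = 17.68 s
v_avg = d_total/t_total = 218.7449/17.68 = 12.37 m/s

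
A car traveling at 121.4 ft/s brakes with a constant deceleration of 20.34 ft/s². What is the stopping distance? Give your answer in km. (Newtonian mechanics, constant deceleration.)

v₀ = 121.4 ft/s × 0.3048 = 37.0027 m/s
a = 20.34 ft/s² × 0.3048 = 6.19963 m/s²
d = v₀² / (2a) = 37.0027² / (2 × 6.19963) = 1369.2 / 12.3993 = 110.426 m
d = 110.426 m / 1000.0 = 0.1104 km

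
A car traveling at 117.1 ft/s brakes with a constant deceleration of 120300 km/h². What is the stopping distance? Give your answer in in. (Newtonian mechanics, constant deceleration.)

v₀ = 117.1 ft/s × 0.3048 = 35.6921 m/s
a = 120300 km/h² × 7.716049382716049e-05 = 9.28241 m/s²
d = v₀² / (2a) = 35.6921² / (2 × 9.28241) = 1273.93 / 18.5648 = 68.6207 m
d = 68.6207 m / 0.0254 = 2702 in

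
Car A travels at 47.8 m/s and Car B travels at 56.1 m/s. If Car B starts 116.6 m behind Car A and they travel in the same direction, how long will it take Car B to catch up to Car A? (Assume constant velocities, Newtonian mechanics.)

Relative speed: v_rel = 56.1 - 47.8 = 8.3 m/s
Time to catch: t = d₀/v_rel = 116.6/8.3 = 14.05 s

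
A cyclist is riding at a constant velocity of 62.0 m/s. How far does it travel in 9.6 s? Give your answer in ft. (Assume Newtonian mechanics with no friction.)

d = v × t = 62.0 × 9.6 = 595.2 m
d = 595.2 m / 0.3048 = 1953 ft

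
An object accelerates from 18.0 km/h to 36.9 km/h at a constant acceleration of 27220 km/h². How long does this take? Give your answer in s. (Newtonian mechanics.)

v₀ = 18.0 km/h × 0.2777777777777778 = 5.0 m/s
v = 36.9 km/h × 0.2777777777777778 = 10.25 m/s
a = 27220 km/h² × 7.716049382716049e-05 = 2.10031 m/s²
t = (v - v₀) / a = (10.25 - 5.0) / 2.10031 = 2.5 s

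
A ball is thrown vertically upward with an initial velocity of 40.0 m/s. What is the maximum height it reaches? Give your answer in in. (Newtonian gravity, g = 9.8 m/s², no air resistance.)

h_max = v₀² / (2g) = 40.0² / (2 × 9.8) = 1600.0 / 19.6 = 81.6327 m
h_max = 81.6327 m / 0.0254 = 3214 in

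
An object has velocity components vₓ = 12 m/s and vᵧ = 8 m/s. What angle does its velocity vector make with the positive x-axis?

θ = arctan(vᵧ/vₓ) = arctan(8/12) = 33.69°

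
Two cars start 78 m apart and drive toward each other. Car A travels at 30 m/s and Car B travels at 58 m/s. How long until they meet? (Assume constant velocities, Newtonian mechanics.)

Combined speed: v_combined = 30 + 58 = 88 m/s
Time to meet: t = d/v_combined = 78/88 = 0.89 s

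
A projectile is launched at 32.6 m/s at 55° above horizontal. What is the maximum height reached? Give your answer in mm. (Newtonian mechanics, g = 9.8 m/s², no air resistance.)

H = v₀² × sin²(θ) / (2g) = 32.6² × sin(55°)² / (2 × 9.8) = 1062.76 × 0.67101 / 19.6 = 36.3838 m
H = 36.3838 m / 0.001 = 36380 mm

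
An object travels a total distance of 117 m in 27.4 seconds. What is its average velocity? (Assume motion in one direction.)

v_avg = Δd / Δt = 117 / 27.4 = 4.27 m/s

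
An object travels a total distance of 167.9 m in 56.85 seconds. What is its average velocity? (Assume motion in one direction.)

v_avg = Δd / Δt = 167.9 / 56.85 = 2.95 m/s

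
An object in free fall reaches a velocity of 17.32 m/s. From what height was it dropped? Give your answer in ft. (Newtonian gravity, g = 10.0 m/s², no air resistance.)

h = v² / (2g) = 17.32² / (2 × 10.0) = 14.9991 m
h = 14.9991 m / 0.3048 = 49.21 ft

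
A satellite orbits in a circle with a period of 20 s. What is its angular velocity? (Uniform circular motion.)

ω = 2π/T = 2π/20 = 0.3142 rad/s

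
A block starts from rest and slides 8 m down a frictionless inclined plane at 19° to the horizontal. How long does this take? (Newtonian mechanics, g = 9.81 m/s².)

a = g sin(θ) = 9.81 × sin(19°) = 3.1938 m/s²
t = √(2d/a) = √(2 × 8 / 3.1938) = 2.24 s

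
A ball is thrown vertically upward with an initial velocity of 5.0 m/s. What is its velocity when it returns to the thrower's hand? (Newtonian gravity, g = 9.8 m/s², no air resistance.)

By conservation of energy (no air resistance), the ball returns to the throw height with the same speed as launch, but directed downward.
|v_ground| = v₀ = 5.0 m/s
v_ground = 5.0 m/s (downward)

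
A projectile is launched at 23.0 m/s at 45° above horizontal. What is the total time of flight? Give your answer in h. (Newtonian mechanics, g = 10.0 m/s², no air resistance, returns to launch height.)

T = 2 × v₀ × sin(θ) / g = 2 × 23.0 × sin(45°) / 10.0 = 2 × 23.0 × 0.707107 / 10.0 = 3.25269 s
T = 3.25269 s / 3600.0 = 0.0009035 h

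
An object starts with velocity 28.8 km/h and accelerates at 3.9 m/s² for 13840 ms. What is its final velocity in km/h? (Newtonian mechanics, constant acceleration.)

v₀ = 28.8 km/h × 0.2777777777777778 = 8.0 m/s
t = 13840 ms × 0.001 = 13.84 s
v = v₀ + a × t = 8.0 + 3.9 × 13.84 = 61.976 m/s
v = 61.976 m/s / 0.2777777777777778 = 223.1 km/h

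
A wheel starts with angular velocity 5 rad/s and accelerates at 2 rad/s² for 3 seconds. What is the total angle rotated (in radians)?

θ = ω₀t + ½αt² = 5×3 + ½×2×3² = 24.0 rad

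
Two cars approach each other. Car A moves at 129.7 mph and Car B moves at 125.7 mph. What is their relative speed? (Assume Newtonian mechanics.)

v_rel = v_A + v_B = 129.7 + 125.7 = 255.4 mph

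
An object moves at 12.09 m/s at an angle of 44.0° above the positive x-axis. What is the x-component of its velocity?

vₓ = v cos(θ) = 12.09 × cos(44.0°) = 8.7 m/s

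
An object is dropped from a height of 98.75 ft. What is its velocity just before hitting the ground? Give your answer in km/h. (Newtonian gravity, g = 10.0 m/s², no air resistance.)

h = 98.75 ft × 0.3048 = 30.099 m
v = √(2gh) = √(2 × 10.0 × 30.099) = 24.5353 m/s
v = 24.5353 m/s / 0.2777777777777778 = 88.33 km/h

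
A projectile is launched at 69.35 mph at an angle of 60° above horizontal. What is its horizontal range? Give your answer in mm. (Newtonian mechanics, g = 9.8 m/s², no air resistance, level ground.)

v₀ = 69.35 mph × 0.44704 = 31.0022 m/s
R = v₀² × sin(2θ) / g = 31.0022² × sin(2 × 60°) / 9.8 = 961.136 × 0.866025 / 9.8 = 84.9355 m
R = 84.9355 m / 0.001 = 84940 mm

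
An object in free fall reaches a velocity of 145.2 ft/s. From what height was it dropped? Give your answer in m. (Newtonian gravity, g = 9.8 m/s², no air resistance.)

v = 145.2 ft/s × 0.3048 = 44.257 m/s
h = v² / (2g) = 44.257² / (2 × 9.8) = 99.93 m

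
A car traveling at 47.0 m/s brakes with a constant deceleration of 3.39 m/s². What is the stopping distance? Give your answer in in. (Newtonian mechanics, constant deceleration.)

d = v₀² / (2a) = 47.0² / (2 × 3.39) = 2209.0 / 6.78 = 325.811 m
d = 325.811 m / 0.0254 = 12830 in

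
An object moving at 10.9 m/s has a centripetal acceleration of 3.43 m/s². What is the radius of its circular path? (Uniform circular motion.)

r = v²/a_c = 10.9²/3.43 = 34.64 m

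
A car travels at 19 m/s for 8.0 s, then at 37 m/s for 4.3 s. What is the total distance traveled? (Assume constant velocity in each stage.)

d₁ = v₁t₁ = 19 × 8.0 = 152.0 m
d₂ = v₂t₂ = 37 × 4.3 = 159.1 m
d_total = 152.0 + 159.1 = 311.1 m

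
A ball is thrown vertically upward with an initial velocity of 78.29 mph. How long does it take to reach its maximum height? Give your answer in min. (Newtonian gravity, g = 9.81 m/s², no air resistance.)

v₀ = 78.29 mph × 0.44704 = 34.9988 m/s
t_up = v₀ / g = 34.9988 / 9.81 = 3.56767 s
t_up = 3.56767 s / 60.0 = 0.05946 min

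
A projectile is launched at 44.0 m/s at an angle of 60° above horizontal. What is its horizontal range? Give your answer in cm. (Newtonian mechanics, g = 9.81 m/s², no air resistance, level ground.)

R = v₀² × sin(2θ) / g = 44.0² × sin(2 × 60°) / 9.81 = 1936.0 × 0.866025 / 9.81 = 170.91 m
R = 170.91 m / 0.01 = 17090 cm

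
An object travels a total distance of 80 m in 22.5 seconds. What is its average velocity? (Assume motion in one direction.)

v_avg = Δd / Δt = 80 / 22.5 = 3.56 m/s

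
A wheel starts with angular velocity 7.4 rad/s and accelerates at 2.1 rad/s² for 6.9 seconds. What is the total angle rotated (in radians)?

θ = ω₀t + ½αt² = 7.4×6.9 + ½×2.1×6.9² = 101.05 rad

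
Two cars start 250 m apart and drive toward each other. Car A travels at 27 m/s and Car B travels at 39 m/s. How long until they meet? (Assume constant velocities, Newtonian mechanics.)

Combined speed: v_combined = 27 + 39 = 66 m/s
Time to meet: t = d/v_combined = 250/66 = 3.79 s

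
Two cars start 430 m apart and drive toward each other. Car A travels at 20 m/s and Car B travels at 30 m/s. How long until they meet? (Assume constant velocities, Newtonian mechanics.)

Combined speed: v_combined = 20 + 30 = 50 m/s
Time to meet: t = d/v_combined = 430/50 = 8.6 s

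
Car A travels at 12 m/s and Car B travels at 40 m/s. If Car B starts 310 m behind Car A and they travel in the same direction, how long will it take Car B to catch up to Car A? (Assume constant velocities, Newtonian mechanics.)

Relative speed: v_rel = 40 - 12 = 28 m/s
Time to catch: t = d₀/v_rel = 310/28 = 11.07 s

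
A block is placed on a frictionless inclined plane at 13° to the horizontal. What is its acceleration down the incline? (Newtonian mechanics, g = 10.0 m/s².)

a = g sin(θ) = 10.0 × sin(13°) = 10.0 × 0.225 = 2.25 m/s²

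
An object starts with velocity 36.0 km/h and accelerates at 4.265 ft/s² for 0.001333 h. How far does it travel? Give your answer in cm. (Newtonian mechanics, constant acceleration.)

v₀ = 36.0 km/h × 0.2777777777777778 = 10.0 m/s
a = 4.265 ft/s² × 0.3048 = 1.29997 m/s²
t = 0.001333 h × 3600.0 = 4.7988 s
d = v₀ × t + ½ × a × t² = 10.0 × 4.7988 + 0.5 × 1.29997 × 4.7988² = 62.9562 m
d = 62.9562 m / 0.01 = 6296 cm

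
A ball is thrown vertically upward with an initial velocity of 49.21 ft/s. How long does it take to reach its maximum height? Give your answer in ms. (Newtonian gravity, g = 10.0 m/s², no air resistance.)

v₀ = 49.21 ft/s × 0.3048 = 14.9992 m/s
t_up = v₀ / g = 14.9992 / 10.0 = 1.49992 s
t_up = 1.49992 s / 0.001 = 1500 ms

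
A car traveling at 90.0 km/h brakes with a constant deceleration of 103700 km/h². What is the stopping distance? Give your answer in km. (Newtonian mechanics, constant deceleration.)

v₀ = 90.0 km/h × 0.2777777777777778 = 25.0 m/s
a = 103700 km/h² × 7.716049382716049e-05 = 8.00154 m/s²
d = v₀² / (2a) = 25.0² / (2 × 8.00154) = 625.0 / 16.0031 = 39.0549 m
d = 39.0549 m / 1000.0 = 0.03905 km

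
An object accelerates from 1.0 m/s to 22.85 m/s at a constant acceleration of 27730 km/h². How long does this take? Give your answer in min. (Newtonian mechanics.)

a = 27730 km/h² × 7.716049382716049e-05 = 2.13966 m/s²
t = (v - v₀) / a = (22.85 - 1.0) / 2.13966 = 10.2119 s
t = 10.2119 s / 60.0 = 0.1702 min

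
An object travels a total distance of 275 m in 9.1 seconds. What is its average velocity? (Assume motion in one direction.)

v_avg = Δd / Δt = 275 / 9.1 = 30.22 m/s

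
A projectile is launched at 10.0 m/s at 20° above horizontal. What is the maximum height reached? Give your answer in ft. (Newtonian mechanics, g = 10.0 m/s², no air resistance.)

H = v₀² × sin²(θ) / (2g) = 10.0² × sin(20°)² / (2 × 10.0) = 100.0 × 0.116978 / 20.0 = 0.58489 m
H = 0.58489 m / 0.3048 = 1.919 ft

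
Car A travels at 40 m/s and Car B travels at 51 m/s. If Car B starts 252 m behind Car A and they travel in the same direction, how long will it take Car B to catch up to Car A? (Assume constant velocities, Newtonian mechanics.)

Relative speed: v_rel = 51 - 40 = 11 m/s
Time to catch: t = d₀/v_rel = 252/11 = 22.91 s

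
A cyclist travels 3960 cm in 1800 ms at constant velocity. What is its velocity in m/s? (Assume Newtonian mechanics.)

d = 3960 cm × 0.01 = 39.6 m
t = 1800 ms × 0.001 = 1.8 s
v = d / t = 39.6 / 1.8 = 22.0 m/s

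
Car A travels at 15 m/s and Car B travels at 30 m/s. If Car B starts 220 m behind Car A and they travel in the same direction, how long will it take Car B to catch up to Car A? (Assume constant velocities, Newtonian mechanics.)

Relative speed: v_rel = 30 - 15 = 15 m/s
Time to catch: t = d₀/v_rel = 220/15 = 14.67 s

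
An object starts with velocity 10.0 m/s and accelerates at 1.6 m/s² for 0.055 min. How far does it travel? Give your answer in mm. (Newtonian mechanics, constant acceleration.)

t = 0.055 min × 60.0 = 3.3 s
d = v₀ × t + ½ × a × t² = 10.0 × 3.3 + 0.5 × 1.6 × 3.3² = 41.712 m
d = 41.712 m / 0.001 = 41710 mm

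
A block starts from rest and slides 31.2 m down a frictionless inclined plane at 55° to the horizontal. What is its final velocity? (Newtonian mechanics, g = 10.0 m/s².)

a = g sin(θ) = 10.0 × sin(55°) = 8.1915 m/s²
v = √(2ad) = √(2 × 8.1915 × 31.2) = 22.61 m/s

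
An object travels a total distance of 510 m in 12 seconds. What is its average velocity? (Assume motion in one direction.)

v_avg = Δd / Δt = 510 / 12 = 42.5 m/s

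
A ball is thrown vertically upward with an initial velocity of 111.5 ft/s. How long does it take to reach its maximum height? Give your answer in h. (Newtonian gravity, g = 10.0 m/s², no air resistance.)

v₀ = 111.5 ft/s × 0.3048 = 33.9852 m/s
t_up = v₀ / g = 33.9852 / 10.0 = 3.39852 s
t_up = 3.39852 s / 3600.0 = 0.000944 h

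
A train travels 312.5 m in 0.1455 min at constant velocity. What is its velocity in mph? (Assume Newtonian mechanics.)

t = 0.1455 min × 60.0 = 8.73 s
v = d / t = 312.5 / 8.73 = 35.7961 m/s
v = 35.7961 m/s / 0.44704 = 80.07 mph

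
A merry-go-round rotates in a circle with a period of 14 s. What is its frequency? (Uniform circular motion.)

f = 1/T = 1/14 = 0.0714 Hz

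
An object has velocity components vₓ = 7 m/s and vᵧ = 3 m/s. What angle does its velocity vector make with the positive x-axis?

θ = arctan(vᵧ/vₓ) = arctan(3/7) = 23.2°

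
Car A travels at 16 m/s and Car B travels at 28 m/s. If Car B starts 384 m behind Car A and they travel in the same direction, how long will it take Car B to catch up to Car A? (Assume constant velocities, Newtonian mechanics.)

Relative speed: v_rel = 28 - 16 = 12 m/s
Time to catch: t = d₀/v_rel = 384/12 = 32.0 s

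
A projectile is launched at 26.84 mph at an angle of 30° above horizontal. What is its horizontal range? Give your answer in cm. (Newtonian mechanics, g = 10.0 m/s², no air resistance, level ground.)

v₀ = 26.84 mph × 0.44704 = 11.9986 m/s
R = v₀² × sin(2θ) / g = 11.9986² × sin(2 × 30°) / 10.0 = 143.966 × 0.866025 / 10.0 = 12.4678 m
R = 12.4678 m / 0.01 = 1247 cm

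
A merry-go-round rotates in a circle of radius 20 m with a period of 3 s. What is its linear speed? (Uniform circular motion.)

v = 2πr/T = 2π×20/3 = 41.89 m/s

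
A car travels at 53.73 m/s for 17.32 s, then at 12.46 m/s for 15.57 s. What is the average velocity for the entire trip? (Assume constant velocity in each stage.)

d₁ = v₁t₁ = 53.73 × 17.32 = 930.6036 m
d₂ = v₂t₂ = 12.46 × 15.57 = 194.0022 m
d_total = 1124.6058 m, t_total = 32.89 s
v_avg = d_total/t_total = 1124.6058/32.89 = 34.19 m/s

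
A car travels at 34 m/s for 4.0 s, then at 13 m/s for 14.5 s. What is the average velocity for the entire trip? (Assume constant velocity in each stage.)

d₁ = v₁t₁ = 34 × 4.0 = 136.0 m
d₂ = v₂t₂ = 13 × 14.5 = 188.5 m
d_total = 324.5 m, t_total = 18.5 s
v_avg = d_total/t_total = 324.5/18.5 = 17.54 m/s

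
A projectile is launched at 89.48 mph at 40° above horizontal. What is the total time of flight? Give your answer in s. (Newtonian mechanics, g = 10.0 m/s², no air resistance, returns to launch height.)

v₀ = 89.48 mph × 0.44704 = 40.0011 m/s
T = 2 × v₀ × sin(θ) / g = 2 × 40.0011 × sin(40°) / 10.0 = 2 × 40.0011 × 0.642788 / 10.0 = 5.142 s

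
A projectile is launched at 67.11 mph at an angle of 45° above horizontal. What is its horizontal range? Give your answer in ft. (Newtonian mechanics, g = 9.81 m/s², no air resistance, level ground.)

v₀ = 67.11 mph × 0.44704 = 30.0009 m/s
R = v₀² × sin(2θ) / g = 30.0009² × sin(2 × 45°) / 9.81 = 900.054 × 1.0 / 9.81 = 91.7486 m
R = 91.7486 m / 0.3048 = 301.0 ft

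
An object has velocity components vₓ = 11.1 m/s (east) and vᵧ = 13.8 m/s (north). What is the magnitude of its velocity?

|v| = √(vₓ² + vᵧ²) = √(11.1² + 13.8²) = √(313.65) = 17.71 m/s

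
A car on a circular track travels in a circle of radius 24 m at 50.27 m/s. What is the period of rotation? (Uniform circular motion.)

T = 2πr/v = 2π×24/50.27 = 3.0 s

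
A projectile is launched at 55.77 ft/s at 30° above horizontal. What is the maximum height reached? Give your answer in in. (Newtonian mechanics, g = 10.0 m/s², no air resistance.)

v₀ = 55.77 ft/s × 0.3048 = 16.9987 m/s
H = v₀² × sin²(θ) / (2g) = 16.9987² × sin(30°)² / (2 × 10.0) = 288.956 × 0.25 / 20.0 = 3.61195 m
H = 3.61195 m / 0.0254 = 142.2 in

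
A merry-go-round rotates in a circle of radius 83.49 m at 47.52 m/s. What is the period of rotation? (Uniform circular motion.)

T = 2πr/v = 2π×83.49/47.52 = 11.04 s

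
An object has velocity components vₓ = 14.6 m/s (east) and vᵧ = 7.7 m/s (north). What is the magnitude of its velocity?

|v| = √(vₓ² + vᵧ²) = √(14.6² + 7.7²) = √(272.45) = 16.51 m/s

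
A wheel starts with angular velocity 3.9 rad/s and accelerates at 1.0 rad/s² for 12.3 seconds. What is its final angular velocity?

ω = ω₀ + αt = 3.9 + 1.0 × 12.3 = 16.2 rad/s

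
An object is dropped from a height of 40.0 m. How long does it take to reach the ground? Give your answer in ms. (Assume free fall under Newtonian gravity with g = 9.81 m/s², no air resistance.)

t = √(2h/g) = √(2 × 40.0 / 9.81) = 2.85569 s
t = 2.85569 s / 0.001 = 2856 ms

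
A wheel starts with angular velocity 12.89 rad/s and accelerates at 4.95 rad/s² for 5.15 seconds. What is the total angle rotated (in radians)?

θ = ω₀t + ½αt² = 12.89×5.15 + ½×4.95×5.15² = 132.03 rad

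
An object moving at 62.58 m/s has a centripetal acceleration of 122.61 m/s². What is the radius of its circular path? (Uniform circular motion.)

r = v²/a_c = 62.58²/122.61 = 31.94 m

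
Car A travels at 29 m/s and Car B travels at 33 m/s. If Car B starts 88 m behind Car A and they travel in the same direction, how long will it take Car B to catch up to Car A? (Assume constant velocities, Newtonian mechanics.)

Relative speed: v_rel = 33 - 29 = 4 m/s
Time to catch: t = d₀/v_rel = 88/4 = 22.0 s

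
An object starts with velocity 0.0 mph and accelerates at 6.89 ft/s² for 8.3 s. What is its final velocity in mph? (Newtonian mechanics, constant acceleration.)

v₀ = 0.0 mph × 0.44704 = 0.0 m/s
a = 6.89 ft/s² × 0.3048 = 2.10007 m/s²
v = v₀ + a × t = 0.0 + 2.10007 × 8.3 = 17.4306 m/s
v = 17.4306 m/s / 0.44704 = 38.99 mph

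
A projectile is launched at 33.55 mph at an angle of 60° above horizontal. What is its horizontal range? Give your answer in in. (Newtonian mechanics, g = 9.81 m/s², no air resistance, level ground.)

v₀ = 33.55 mph × 0.44704 = 14.9982 m/s
R = v₀² × sin(2θ) / g = 14.9982² × sin(2 × 60°) / 9.81 = 224.946 × 0.866025 / 9.81 = 19.8582 m
R = 19.8582 m / 0.0254 = 781.8 in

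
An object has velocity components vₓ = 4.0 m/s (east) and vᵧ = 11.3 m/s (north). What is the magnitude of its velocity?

|v| = √(vₓ² + vᵧ²) = √(4.0² + 11.3²) = √(143.69) = 11.99 m/s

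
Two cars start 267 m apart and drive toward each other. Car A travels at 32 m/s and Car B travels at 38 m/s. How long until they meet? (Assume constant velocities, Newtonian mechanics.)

Combined speed: v_combined = 32 + 38 = 70 m/s
Time to meet: t = d/v_combined = 267/70 = 3.81 s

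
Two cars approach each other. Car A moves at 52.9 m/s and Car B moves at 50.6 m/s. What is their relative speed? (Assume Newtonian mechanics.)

v_rel = v_A + v_B = 52.9 + 50.6 = 103.5 m/s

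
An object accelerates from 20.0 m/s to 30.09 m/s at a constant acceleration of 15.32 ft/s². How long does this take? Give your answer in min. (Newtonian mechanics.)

a = 15.32 ft/s² × 0.3048 = 4.66954 m/s²
t = (v - v₀) / a = (30.09 - 20.0) / 4.66954 = 2.16081 s
t = 2.16081 s / 60.0 = 0.03601 min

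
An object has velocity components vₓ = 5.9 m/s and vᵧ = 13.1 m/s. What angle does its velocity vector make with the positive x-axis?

θ = arctan(vᵧ/vₓ) = arctan(13.1/5.9) = 65.75°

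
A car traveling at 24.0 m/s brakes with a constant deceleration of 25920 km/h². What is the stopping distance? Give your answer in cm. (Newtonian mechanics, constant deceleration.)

a = 25920 km/h² × 7.716049382716049e-05 = 2.0 m/s²
d = v₀² / (2a) = 24.0² / (2 × 2.0) = 576.0 / 4.0 = 144.0 m
d = 144.0 m / 0.01 = 14400 cm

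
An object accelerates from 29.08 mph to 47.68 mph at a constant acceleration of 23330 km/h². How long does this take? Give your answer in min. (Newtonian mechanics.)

v₀ = 29.08 mph × 0.44704 = 12.9999 m/s
v = 47.68 mph × 0.44704 = 21.3149 m/s
a = 23330 km/h² × 7.716049382716049e-05 = 1.80015 m/s²
t = (v - v₀) / a = (21.3149 - 12.9999) / 1.80015 = 4.61906 s
t = 4.61906 s / 60.0 = 0.07698 min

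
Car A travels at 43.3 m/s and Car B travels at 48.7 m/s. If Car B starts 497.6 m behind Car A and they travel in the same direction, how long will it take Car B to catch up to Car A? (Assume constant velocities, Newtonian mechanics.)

Relative speed: v_rel = 48.7 - 43.3 = 5.4 m/s
Time to catch: t = d₀/v_rel = 497.6/5.4 = 92.15 s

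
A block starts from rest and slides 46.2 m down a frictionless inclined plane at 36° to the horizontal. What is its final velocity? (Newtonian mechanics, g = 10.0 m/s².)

a = g sin(θ) = 10.0 × sin(36°) = 5.8779 m/s²
v = √(2ad) = √(2 × 5.8779 × 46.2) = 23.3 m/s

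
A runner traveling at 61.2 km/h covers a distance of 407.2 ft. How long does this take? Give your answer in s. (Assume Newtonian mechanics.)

d = 407.2 ft × 0.3048 = 124.115 m
v = 61.2 km/h × 0.2777777777777778 = 17.0 m/s
t = d / v = 124.115 / 17.0 = 7.301 s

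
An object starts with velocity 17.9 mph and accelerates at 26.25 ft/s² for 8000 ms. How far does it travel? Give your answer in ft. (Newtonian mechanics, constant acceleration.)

v₀ = 17.9 mph × 0.44704 = 8.00202 m/s
a = 26.25 ft/s² × 0.3048 = 8.001 m/s²
t = 8000 ms × 0.001 = 8.0 s
d = v₀ × t + ½ × a × t² = 8.00202 × 8.0 + 0.5 × 8.001 × 8.0² = 320.048 m
d = 320.048 m / 0.3048 = 1050 ft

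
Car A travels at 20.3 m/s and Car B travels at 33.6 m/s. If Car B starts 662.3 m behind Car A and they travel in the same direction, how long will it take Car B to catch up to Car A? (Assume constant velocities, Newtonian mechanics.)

Relative speed: v_rel = 33.6 - 20.3 = 13.3 m/s
Time to catch: t = d₀/v_rel = 662.3/13.3 = 49.8 s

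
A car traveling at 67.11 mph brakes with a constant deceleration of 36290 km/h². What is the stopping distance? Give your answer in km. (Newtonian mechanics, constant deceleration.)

v₀ = 67.11 mph × 0.44704 = 30.0009 m/s
a = 36290 km/h² × 7.716049382716049e-05 = 2.80015 m/s²
d = v₀² / (2a) = 30.0009² / (2 × 2.80015) = 900.054 / 5.6003 = 160.715 m
d = 160.715 m / 1000.0 = 0.1607 km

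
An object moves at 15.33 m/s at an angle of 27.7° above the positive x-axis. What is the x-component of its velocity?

vₓ = v cos(θ) = 15.33 × cos(27.7°) = 13.57 m/s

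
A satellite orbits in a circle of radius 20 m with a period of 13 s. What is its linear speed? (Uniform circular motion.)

v = 2πr/T = 2π×20/13 = 9.67 m/s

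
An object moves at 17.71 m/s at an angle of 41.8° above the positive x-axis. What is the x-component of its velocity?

vₓ = v cos(θ) = 17.71 × cos(41.8°) = 13.2 m/s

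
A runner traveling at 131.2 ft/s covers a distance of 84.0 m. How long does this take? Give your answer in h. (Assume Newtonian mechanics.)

v = 131.2 ft/s × 0.3048 = 39.9898 m/s
t = d / v = 84.0 / 39.9898 = 2.10054 s
t = 2.10054 s / 3600.0 = 0.0005835 h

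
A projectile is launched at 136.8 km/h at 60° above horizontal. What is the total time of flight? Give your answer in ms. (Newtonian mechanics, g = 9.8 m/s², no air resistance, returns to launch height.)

v₀ = 136.8 km/h × 0.2777777777777778 = 38.0 m/s
T = 2 × v₀ × sin(θ) / g = 2 × 38.0 × sin(60°) / 9.8 = 2 × 38.0 × 0.866025 / 9.8 = 6.71611 s
T = 6.71611 s / 0.001 = 6716 ms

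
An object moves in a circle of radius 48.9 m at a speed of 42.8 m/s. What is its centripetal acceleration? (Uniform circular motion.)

a_c = v²/r = 42.8²/48.9 = 1831.84/48.9 = 37.46 m/s²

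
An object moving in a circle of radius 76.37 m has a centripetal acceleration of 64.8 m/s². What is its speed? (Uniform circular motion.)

v = √(a_c × r) = √(64.8 × 76.37) = 70.35 m/s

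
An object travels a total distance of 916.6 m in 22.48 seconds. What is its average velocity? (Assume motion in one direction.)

v_avg = Δd / Δt = 916.6 / 22.48 = 40.77 m/s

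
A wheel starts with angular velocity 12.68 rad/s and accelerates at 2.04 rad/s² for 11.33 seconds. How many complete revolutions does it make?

θ = ω₀t + ½αt² = 12.68×11.33 + ½×2.04×11.33² = 274.600678 rad
Total revolutions = θ/(2π) = 274.600678/(2π) = 43.7
Complete revolutions = ⌊43.7⌋ = 43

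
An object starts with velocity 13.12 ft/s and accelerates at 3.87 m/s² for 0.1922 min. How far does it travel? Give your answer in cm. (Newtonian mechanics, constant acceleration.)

v₀ = 13.12 ft/s × 0.3048 = 3.99898 m/s
t = 0.1922 min × 60.0 = 11.532 s
d = v₀ × t + ½ × a × t² = 3.99898 × 11.532 + 0.5 × 3.87 × 11.532² = 303.446 m
d = 303.446 m / 0.01 = 30340 cm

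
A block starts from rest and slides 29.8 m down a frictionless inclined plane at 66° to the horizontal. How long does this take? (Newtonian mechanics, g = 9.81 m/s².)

a = g sin(θ) = 9.81 × sin(66°) = 8.9619 m/s²
t = √(2d/a) = √(2 × 29.8 / 8.9619) = 2.58 s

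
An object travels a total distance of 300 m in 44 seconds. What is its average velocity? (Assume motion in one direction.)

v_avg = Δd / Δt = 300 / 44 = 6.82 m/s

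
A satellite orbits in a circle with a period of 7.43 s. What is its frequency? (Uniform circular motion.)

f = 1/T = 1/7.43 = 0.1346 Hz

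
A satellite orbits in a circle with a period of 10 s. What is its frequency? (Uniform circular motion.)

f = 1/T = 1/10 = 0.1 Hz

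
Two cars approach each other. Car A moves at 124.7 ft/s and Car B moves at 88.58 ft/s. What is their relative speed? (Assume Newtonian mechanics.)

v_rel = v_A + v_B = 124.7 + 88.58 = 213.28 ft/s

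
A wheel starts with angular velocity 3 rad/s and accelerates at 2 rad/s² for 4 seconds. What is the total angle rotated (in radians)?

θ = ω₀t + ½αt² = 3×4 + ½×2×4² = 28.0 rad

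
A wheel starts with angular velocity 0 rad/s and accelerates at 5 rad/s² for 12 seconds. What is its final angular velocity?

ω = ω₀ + αt = 0 + 5 × 12 = 60 rad/s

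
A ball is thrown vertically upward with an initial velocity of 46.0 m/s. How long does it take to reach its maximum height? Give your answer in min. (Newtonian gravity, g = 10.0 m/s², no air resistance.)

t_up = v₀ / g = 46.0 / 10.0 = 4.6 s
t_up = 4.6 s / 60.0 = 0.07667 min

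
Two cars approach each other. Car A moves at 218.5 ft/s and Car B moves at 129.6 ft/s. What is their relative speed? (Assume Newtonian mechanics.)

v_rel = v_A + v_B = 218.5 + 129.6 = 348.1 ft/s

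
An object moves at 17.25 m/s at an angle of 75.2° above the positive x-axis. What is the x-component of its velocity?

vₓ = v cos(θ) = 17.25 × cos(75.2°) = 4.41 m/s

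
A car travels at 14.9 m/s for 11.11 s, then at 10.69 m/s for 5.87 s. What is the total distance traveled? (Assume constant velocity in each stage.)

d₁ = v₁t₁ = 14.9 × 11.11 = 165.539 m
d₂ = v₂t₂ = 10.69 × 5.87 = 62.7503 m
d_total = 165.539 + 62.7503 = 228.29 m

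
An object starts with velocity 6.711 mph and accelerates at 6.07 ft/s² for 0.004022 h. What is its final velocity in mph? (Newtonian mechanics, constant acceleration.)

v₀ = 6.711 mph × 0.44704 = 3.00009 m/s
a = 6.07 ft/s² × 0.3048 = 1.85014 m/s²
t = 0.004022 h × 3600.0 = 14.4792 s
v = v₀ + a × t = 3.00009 + 1.85014 × 14.4792 = 29.7886 m/s
v = 29.7886 m/s / 0.44704 = 66.64 mph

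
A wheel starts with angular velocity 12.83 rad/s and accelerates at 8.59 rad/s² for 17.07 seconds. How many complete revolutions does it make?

θ = ω₀t + ½αt² = 12.83×17.07 + ½×8.59×17.07² = 1470.5062455 rad
Total revolutions = θ/(2π) = 1470.5062455/(2π) = 234.04
Complete revolutions = ⌊234.04⌋ = 234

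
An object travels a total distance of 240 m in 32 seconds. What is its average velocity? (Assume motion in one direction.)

v_avg = Δd / Δt = 240 / 32 = 7.5 m/s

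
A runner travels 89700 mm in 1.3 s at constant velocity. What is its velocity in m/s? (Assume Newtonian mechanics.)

d = 89700 mm × 0.001 = 89.7 m
v = d / t = 89.7 / 1.3 = 69.0 m/s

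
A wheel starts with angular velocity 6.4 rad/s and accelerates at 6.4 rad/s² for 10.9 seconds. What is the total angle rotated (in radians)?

θ = ω₀t + ½αt² = 6.4×10.9 + ½×6.4×10.9² = 449.95 rad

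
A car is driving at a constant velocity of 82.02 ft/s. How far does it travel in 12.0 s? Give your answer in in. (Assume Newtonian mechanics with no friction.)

v = 82.02 ft/s × 0.3048 = 24.9997 m/s
d = v × t = 24.9997 × 12.0 = 299.996 m
d = 299.996 m / 0.0254 = 11810 in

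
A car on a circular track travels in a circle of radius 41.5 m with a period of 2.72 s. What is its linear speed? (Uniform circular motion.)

v = 2πr/T = 2π×41.5/2.72 = 95.86 m/s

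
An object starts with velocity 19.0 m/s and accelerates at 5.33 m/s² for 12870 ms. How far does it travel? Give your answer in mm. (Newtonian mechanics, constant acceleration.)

t = 12870 ms × 0.001 = 12.87 s
d = v₀ × t + ½ × a × t² = 19.0 × 12.87 + 0.5 × 5.33 × 12.87² = 685.952 m
d = 685.952 m / 0.001 = 686000 mm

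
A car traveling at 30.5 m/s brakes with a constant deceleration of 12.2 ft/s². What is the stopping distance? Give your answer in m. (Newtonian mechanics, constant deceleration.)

a = 12.2 ft/s² × 0.3048 = 3.71856 m/s²
d = v₀² / (2a) = 30.5² / (2 × 3.71856) = 930.25 / 7.43712 = 125.1 m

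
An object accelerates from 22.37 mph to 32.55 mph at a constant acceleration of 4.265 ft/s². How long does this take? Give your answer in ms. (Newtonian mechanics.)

v₀ = 22.37 mph × 0.44704 = 10.0003 m/s
v = 32.55 mph × 0.44704 = 14.5512 m/s
a = 4.265 ft/s² × 0.3048 = 1.29997 m/s²
t = (v - v₀) / a = (14.5512 - 10.0003) / 1.29997 = 3.50077 s
t = 3.50077 s / 0.001 = 3501 ms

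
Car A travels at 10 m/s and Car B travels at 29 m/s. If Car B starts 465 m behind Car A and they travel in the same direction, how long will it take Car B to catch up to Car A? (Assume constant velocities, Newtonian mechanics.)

Relative speed: v_rel = 29 - 10 = 19 m/s
Time to catch: t = d₀/v_rel = 465/19 = 24.47 s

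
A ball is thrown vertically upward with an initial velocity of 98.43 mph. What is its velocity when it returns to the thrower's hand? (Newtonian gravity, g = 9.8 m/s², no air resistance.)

By conservation of energy (no air resistance), the ball returns to the throw height with the same speed as launch, but directed downward.
|v_ground| = v₀ = 98.43 mph
v_ground = 98.43 mph (downward)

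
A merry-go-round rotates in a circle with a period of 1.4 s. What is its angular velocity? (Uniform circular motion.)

ω = 2π/T = 2π/1.4 = 4.488 rad/s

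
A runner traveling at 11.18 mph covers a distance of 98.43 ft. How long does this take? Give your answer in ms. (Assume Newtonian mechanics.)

d = 98.43 ft × 0.3048 = 30.0015 m
v = 11.18 mph × 0.44704 = 4.99791 m/s
t = d / v = 30.0015 / 4.99791 = 6.00281 s
t = 6.00281 s / 0.001 = 6003 ms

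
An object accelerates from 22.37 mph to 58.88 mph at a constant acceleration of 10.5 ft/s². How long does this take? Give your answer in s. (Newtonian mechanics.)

v₀ = 22.37 mph × 0.44704 = 10.0003 m/s
v = 58.88 mph × 0.44704 = 26.3217 m/s
a = 10.5 ft/s² × 0.3048 = 3.2004 m/s²
t = (v - v₀) / a = (26.3217 - 10.0003) / 3.2004 = 5.1 s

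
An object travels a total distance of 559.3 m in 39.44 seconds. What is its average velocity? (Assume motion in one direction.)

v_avg = Δd / Δt = 559.3 / 39.44 = 14.18 m/s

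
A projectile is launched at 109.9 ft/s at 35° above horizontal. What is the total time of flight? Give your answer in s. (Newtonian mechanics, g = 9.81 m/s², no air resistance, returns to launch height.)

v₀ = 109.9 ft/s × 0.3048 = 33.4975 m/s
T = 2 × v₀ × sin(θ) / g = 2 × 33.4975 × sin(35°) / 9.81 = 2 × 33.4975 × 0.573576 / 9.81 = 3.917 s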